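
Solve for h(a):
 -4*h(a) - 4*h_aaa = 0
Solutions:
 h(a) = C3*exp(-a) + (C1*sin(sqrt(3)*a/2) + C2*cos(sqrt(3)*a/2))*exp(a/2)


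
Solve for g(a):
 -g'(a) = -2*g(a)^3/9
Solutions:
 g(a) = -3*sqrt(2)*sqrt(-1/(C1 + 2*a))/2
 g(a) = 3*sqrt(2)*sqrt(-1/(C1 + 2*a))/2


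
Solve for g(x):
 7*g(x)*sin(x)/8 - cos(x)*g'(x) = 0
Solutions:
 g(x) = C1/cos(x)^(7/8)


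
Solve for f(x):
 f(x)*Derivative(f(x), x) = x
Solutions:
 f(x) = -sqrt(C1 + x^2)
 f(x) = sqrt(C1 + x^2)


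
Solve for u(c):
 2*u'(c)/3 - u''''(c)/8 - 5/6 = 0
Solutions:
 u(c) = C1 + C4*exp(2*2^(1/3)*3^(2/3)*c/3) + 5*c/4 + (C2*sin(2^(1/3)*3^(1/6)*c) + C3*cos(2^(1/3)*3^(1/6)*c))*exp(-2^(1/3)*3^(2/3)*c/3)


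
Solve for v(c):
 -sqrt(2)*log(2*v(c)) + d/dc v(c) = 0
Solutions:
 -sqrt(2)*Integral(1/(log(_y) + log(2)), (_y, v(c)))/2 = C1 - c


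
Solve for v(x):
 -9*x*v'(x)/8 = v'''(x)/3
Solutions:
 v(x) = C1 + Integral(C2*airyai(-3*x/2) + C3*airybi(-3*x/2), x)


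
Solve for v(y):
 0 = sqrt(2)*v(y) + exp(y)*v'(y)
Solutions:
 v(y) = C1*exp(sqrt(2)*exp(-y))


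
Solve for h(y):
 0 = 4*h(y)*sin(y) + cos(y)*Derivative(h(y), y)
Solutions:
 h(y) = C1*cos(y)^4


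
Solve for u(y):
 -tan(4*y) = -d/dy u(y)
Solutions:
 u(y) = C1 - log(cos(4*y))/4


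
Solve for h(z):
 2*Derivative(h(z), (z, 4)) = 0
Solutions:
 h(z) = C1 + C2*z + C3*z^2 + C4*z^3


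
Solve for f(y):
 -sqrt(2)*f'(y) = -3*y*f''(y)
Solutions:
 f(y) = C1 + C2*y^(sqrt(2)/3 + 1)


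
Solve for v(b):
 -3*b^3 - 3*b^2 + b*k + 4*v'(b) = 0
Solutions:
 v(b) = C1 + 3*b^4/16 + b^3/4 - b^2*k/8


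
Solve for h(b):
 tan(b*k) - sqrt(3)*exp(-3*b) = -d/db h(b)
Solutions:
 h(b) = C1 - Piecewise((sqrt(3)*exp(-3*b)/3 + log(tan(b*k)^2 + 1)/(2*k), Ne(k, 0)), (sqrt(3)*exp(-3*b)/3, True))


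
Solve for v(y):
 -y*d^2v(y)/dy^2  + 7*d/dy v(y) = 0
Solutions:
 v(y) = C1 + C2*y^8


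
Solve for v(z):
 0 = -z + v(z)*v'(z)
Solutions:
 v(z) = -sqrt(C1 + z^2)
 v(z) = sqrt(C1 + z^2)


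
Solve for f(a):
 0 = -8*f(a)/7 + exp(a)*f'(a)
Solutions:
 f(a) = C1*exp(-8*exp(-a)/7)


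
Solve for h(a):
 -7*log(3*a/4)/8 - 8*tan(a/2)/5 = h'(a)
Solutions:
 h(a) = C1 - 7*a*log(a)/8 - 7*a*log(3)/8 + 7*a/8 + 7*a*log(2)/4 + 16*log(cos(a/2))/5


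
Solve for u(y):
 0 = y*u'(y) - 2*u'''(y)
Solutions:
 u(y) = C1 + Integral(C2*airyai(2^(2/3)*y/2) + C3*airybi(2^(2/3)*y/2), y)


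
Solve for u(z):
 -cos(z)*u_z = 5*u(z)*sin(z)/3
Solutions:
 u(z) = C1*cos(z)^(5/3)


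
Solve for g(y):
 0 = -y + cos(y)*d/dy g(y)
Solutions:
 g(y) = C1 + Integral(y/cos(y), y)


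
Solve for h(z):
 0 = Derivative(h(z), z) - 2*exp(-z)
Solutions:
 h(z) = C1 - 2*exp(-z)


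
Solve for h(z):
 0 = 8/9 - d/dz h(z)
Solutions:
 h(z) = C1 + 8*z/9


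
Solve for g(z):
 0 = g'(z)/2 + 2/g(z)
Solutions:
 g(z) = -sqrt(C1 - 8*z)
 g(z) = sqrt(C1 - 8*z)


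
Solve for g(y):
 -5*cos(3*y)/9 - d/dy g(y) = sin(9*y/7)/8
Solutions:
 g(y) = C1 - 5*sin(3*y)/27 + 7*cos(9*y/7)/72


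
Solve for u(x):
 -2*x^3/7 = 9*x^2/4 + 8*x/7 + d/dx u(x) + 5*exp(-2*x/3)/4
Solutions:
 u(x) = C1 - x^4/14 - 3*x^3/4 - 4*x^2/7 + 15*exp(-2*x/3)/8


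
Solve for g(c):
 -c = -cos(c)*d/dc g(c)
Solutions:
 g(c) = C1 + Integral(c/cos(c), c)


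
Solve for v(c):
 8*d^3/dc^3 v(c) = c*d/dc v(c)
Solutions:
 v(c) = C1 + Integral(C2*airyai(c/2) + C3*airybi(c/2), c)


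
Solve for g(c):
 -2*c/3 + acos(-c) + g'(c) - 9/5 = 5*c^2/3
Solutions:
 g(c) = C1 + 5*c^3/9 + c^2/3 - c*acos(-c) + 9*c/5 - sqrt(1 - c^2)


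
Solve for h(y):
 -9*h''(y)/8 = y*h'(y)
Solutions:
 h(y) = C1 + C2*erf(2*y/3)


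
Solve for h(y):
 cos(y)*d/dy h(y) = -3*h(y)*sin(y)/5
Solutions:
 h(y) = C1*cos(y)^(3/5)


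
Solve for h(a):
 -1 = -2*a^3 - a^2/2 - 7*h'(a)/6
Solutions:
 h(a) = C1 - 3*a^4/7 - a^3/7 + 6*a/7


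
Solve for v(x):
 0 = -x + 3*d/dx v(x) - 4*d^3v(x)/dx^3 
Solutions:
 v(x) = C1 + C2*exp(-sqrt(3)*x/2) + C3*exp(sqrt(3)*x/2) + x^2/6


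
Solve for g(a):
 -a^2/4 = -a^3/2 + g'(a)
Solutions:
 g(a) = C1 + a^4/8 - a^3/12


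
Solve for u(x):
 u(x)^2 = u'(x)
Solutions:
 u(x) = -1/(C1 + x)


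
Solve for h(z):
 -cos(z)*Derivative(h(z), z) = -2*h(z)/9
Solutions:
 h(z) = C1*(sin(z) + 1)^(1/9)/(sin(z) - 1)^(1/9)


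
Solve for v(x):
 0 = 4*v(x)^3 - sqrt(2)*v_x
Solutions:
 v(x) = -sqrt(2)*sqrt(-1/(C1 + 2*sqrt(2)*x))/2
 v(x) = sqrt(2)*sqrt(-1/(C1 + 2*sqrt(2)*x))/2


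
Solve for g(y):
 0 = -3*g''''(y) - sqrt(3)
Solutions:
 g(y) = C1 + C2*y + C3*y^2 + C4*y^3 - sqrt(3)*y^4/72


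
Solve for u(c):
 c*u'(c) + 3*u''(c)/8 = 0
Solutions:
 u(c) = C1 + C2*erf(2*sqrt(3)*c/3)


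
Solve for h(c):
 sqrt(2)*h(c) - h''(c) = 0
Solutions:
 h(c) = C1*exp(-2^(1/4)*c) + C2*exp(2^(1/4)*c)


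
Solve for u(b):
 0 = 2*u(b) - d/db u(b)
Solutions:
 u(b) = C1*exp(2*b)


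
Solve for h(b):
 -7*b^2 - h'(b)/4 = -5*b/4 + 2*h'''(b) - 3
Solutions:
 h(b) = C1 + C2*sin(sqrt(2)*b/4) + C3*cos(sqrt(2)*b/4) - 28*b^3/3 + 5*b^2/2 + 460*b


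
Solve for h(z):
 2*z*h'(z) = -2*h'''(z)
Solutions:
 h(z) = C1 + Integral(C2*airyai(-z) + C3*airybi(-z), z)


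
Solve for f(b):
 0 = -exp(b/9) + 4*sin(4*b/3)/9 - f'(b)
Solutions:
 f(b) = C1 - 9*exp(b/9) - cos(4*b/3)/3


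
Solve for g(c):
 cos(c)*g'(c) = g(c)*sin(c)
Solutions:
 g(c) = C1/cos(c)


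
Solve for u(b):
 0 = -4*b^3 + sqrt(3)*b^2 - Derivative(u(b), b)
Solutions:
 u(b) = C1 - b^4 + sqrt(3)*b^3/3


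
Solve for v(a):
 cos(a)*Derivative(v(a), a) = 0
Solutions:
 v(a) = C1


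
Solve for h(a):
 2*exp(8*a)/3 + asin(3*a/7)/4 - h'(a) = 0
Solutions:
 h(a) = C1 + a*asin(3*a/7)/4 + sqrt(49 - 9*a^2)/12 + exp(8*a)/12


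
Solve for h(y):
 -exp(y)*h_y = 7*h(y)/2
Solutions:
 h(y) = C1*exp(7*exp(-y)/2)


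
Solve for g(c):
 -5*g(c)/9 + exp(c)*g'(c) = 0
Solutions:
 g(c) = C1*exp(-5*exp(-c)/9)


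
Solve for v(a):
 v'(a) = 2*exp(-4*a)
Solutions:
 v(a) = C1 - exp(-4*a)/2


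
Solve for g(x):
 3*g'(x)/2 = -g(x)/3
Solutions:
 g(x) = C1*exp(-2*x/9)


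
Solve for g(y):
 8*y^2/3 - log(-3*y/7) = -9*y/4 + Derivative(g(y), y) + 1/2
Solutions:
 g(y) = C1 + 8*y^3/9 + 9*y^2/8 - y*log(-y) + y*(-log(3) + 1/2 + log(7))


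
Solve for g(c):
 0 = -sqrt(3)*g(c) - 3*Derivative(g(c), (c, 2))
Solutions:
 g(c) = C1*sin(3^(3/4)*c/3) + C2*cos(3^(3/4)*c/3)


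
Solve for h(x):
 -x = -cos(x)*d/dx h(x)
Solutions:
 h(x) = C1 + Integral(x/cos(x), x)


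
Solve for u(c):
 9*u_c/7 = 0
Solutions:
 u(c) = C1


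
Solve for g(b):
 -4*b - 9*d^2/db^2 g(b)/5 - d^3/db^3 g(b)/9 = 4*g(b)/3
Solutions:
 g(b) = C1*exp(b*(-54 + 243*3^(2/3)/(10*sqrt(33430) + 6811)^(1/3) + 3^(1/3)*(10*sqrt(33430) + 6811)^(1/3))/10)*sin(3^(1/6)*b*(-3^(2/3)*(10*sqrt(33430) + 6811)^(1/3) + 729/(10*sqrt(33430) + 6811)^(1/3))/10) + C2*exp(b*(-54 + 243*3^(2/3)/(10*sqrt(33430) + 6811)^(1/3) + 3^(1/3)*(10*sqrt(33430) + 6811)^(1/3))/10)*cos(3^(1/6)*b*(-3^(2/3)*(10*sqrt(33430) + 6811)^(1/3) + 729/(10*sqrt(33430) + 6811)^(1/3))/10) + C3*exp(-b*(243*3^(2/3)/(10*sqrt(33430) + 6811)^(1/3) + 27 + 3^(1/3)*(10*sqrt(33430) + 6811)^(1/3))/5) - 3*b


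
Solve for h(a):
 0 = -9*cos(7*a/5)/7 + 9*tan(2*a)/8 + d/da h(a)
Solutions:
 h(a) = C1 + 9*log(cos(2*a))/16 + 45*sin(7*a/5)/49


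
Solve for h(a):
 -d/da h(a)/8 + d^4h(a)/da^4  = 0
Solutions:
 h(a) = C1 + C4*exp(a/2) + (C2*sin(sqrt(3)*a/4) + C3*cos(sqrt(3)*a/4))*exp(-a/4)


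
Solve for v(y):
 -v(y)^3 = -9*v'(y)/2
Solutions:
 v(y) = -3*sqrt(2)*sqrt(-1/(C1 + 2*y))/2
 v(y) = 3*sqrt(2)*sqrt(-1/(C1 + 2*y))/2


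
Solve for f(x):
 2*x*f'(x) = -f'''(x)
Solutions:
 f(x) = C1 + Integral(C2*airyai(-2^(1/3)*x) + C3*airybi(-2^(1/3)*x), x)


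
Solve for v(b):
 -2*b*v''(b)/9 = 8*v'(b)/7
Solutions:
 v(b) = C1 + C2/b^(29/7)


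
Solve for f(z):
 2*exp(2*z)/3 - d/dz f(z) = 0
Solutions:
 f(z) = C1 + exp(2*z)/3


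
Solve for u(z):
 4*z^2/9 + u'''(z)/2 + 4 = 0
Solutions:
 u(z) = C1 + C2*z + C3*z^2 - 2*z^5/135 - 4*z^3/3


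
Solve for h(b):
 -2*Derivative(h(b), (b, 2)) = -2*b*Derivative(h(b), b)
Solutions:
 h(b) = C1 + C2*erfi(sqrt(2)*b/2)


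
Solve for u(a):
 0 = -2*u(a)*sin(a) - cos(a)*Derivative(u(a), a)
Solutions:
 u(a) = C1*cos(a)^2


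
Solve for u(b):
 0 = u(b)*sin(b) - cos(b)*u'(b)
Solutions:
 u(b) = C1/cos(b)


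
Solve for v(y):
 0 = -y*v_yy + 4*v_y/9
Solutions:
 v(y) = C1 + C2*y^(13/9)


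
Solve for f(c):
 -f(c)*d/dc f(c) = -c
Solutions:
 f(c) = -sqrt(C1 + c^2)
 f(c) = sqrt(C1 + c^2)


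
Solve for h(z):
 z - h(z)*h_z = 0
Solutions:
 h(z) = -sqrt(C1 + z^2)
 h(z) = sqrt(C1 + z^2)


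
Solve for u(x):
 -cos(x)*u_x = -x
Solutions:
 u(x) = C1 + Integral(x/cos(x), x)


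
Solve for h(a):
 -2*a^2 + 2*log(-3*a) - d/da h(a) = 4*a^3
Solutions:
 h(a) = C1 - a^4 - 2*a^3/3 + 2*a*log(-a) + 2*a*(-1 + log(3))


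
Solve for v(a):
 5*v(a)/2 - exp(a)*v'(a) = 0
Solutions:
 v(a) = C1*exp(-5*exp(-a)/2)


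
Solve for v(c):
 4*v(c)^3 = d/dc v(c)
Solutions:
 v(c) = -sqrt(2)*sqrt(-1/(C1 + 4*c))/2
 v(c) = sqrt(2)*sqrt(-1/(C1 + 4*c))/2


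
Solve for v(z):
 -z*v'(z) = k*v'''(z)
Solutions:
 v(z) = C1 + Integral(C2*airyai(z*(-1/k)^(1/3)) + C3*airybi(z*(-1/k)^(1/3)), z)


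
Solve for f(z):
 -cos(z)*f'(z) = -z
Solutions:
 f(z) = C1 + Integral(z/cos(z), z)


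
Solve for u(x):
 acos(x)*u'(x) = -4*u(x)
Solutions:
 u(x) = C1*exp(-4*Integral(1/acos(x), x))


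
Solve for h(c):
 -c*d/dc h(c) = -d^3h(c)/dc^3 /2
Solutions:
 h(c) = C1 + Integral(C2*airyai(2^(1/3)*c) + C3*airybi(2^(1/3)*c), c)


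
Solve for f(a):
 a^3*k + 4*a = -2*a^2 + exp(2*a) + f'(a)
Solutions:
 f(a) = C1 + a^4*k/4 + 2*a^3/3 + 2*a^2 - exp(2*a)/2


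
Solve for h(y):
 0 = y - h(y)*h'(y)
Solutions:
 h(y) = -sqrt(C1 + y^2)
 h(y) = sqrt(C1 + y^2)


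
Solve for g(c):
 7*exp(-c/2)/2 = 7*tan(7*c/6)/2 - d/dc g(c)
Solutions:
 g(c) = C1 + 3*log(tan(7*c/6)^2 + 1)/2 + 7*exp(-c/2)


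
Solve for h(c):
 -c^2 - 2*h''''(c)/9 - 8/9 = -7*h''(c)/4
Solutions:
 h(c) = C1 + C2*c + C3*exp(-3*sqrt(14)*c/4) + C4*exp(3*sqrt(14)*c/4) + c^4/21 + 16*c^2/49


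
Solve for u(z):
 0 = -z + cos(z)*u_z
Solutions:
 u(z) = C1 + Integral(z/cos(z), z)


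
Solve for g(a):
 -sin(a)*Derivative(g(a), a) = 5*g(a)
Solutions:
 g(a) = C1*sqrt(cos(a) + 1)*(cos(a)^2 + 2*cos(a) + 1)/(sqrt(cos(a) - 1)*(cos(a)^2 - 2*cos(a) + 1))


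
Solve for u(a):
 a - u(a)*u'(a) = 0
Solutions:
 u(a) = -sqrt(C1 + a^2)
 u(a) = sqrt(C1 + a^2)


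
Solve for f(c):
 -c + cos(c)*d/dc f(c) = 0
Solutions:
 f(c) = C1 + Integral(c/cos(c), c)


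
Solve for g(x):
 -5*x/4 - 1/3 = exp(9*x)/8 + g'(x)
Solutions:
 g(x) = C1 - 5*x^2/8 - x/3 - exp(9*x)/72


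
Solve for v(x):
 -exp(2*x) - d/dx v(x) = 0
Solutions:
 v(x) = C1 - exp(2*x)/2


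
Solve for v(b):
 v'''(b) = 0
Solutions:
 v(b) = C1 + C2*b + C3*b^2


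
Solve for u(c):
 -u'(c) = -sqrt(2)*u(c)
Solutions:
 u(c) = C1*exp(sqrt(2)*c)


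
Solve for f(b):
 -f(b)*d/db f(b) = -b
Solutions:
 f(b) = -sqrt(C1 + b^2)
 f(b) = sqrt(C1 + b^2)


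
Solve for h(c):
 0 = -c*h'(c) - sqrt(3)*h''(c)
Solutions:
 h(c) = C1 + C2*erf(sqrt(2)*3^(3/4)*c/6)


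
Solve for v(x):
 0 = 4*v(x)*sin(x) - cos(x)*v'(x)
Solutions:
 v(x) = C1/cos(x)^4


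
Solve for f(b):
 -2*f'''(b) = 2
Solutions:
 f(b) = C1 + C2*b + C3*b^2 - b^3/6


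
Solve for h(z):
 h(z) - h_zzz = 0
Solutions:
 h(z) = C3*exp(z) + (C1*sin(sqrt(3)*z/2) + C2*cos(sqrt(3)*z/2))*exp(-z/2)


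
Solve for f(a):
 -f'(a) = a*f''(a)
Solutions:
 f(a) = C1 + C2*log(a)


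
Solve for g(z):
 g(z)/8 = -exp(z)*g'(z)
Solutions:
 g(z) = C1*exp(exp(-z)/8)


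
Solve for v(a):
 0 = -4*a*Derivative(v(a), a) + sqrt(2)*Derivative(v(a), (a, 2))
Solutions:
 v(a) = C1 + C2*erfi(2^(1/4)*a)


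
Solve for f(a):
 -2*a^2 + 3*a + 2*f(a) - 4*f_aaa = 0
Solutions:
 f(a) = C3*exp(2^(2/3)*a/2) + a^2 - 3*a/2 + (C1*sin(2^(2/3)*sqrt(3)*a/4) + C2*cos(2^(2/3)*sqrt(3)*a/4))*exp(-2^(2/3)*a/4)


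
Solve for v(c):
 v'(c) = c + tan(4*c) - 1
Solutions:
 v(c) = C1 + c^2/2 - c - log(cos(4*c))/4


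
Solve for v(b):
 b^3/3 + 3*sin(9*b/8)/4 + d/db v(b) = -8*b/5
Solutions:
 v(b) = C1 - b^4/12 - 4*b^2/5 + 2*cos(9*b/8)/3


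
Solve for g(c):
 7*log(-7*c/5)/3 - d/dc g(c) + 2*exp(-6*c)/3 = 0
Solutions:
 g(c) = C1 + 7*c*log(-c)/3 + 7*c*(-log(5) - 1 + log(7))/3 - exp(-6*c)/9


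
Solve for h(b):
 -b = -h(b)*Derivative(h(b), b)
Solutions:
 h(b) = -sqrt(C1 + b^2)
 h(b) = sqrt(C1 + b^2)


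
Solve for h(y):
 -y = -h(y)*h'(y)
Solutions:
 h(y) = -sqrt(C1 + y^2)
 h(y) = sqrt(C1 + y^2)


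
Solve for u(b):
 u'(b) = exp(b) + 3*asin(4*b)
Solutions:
 u(b) = C1 + 3*b*asin(4*b) + 3*sqrt(1 - 16*b^2)/4 + exp(b)


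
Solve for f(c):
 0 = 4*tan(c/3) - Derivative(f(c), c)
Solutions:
 f(c) = C1 - 12*log(cos(c/3))


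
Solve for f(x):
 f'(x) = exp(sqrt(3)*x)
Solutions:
 f(x) = C1 + sqrt(3)*exp(sqrt(3)*x)/3


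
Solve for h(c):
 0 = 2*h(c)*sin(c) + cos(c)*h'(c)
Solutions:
 h(c) = C1*cos(c)^2


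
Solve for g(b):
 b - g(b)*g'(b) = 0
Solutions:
 g(b) = -sqrt(C1 + b^2)
 g(b) = sqrt(C1 + b^2)


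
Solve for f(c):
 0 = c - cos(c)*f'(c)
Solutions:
 f(c) = C1 + Integral(c/cos(c), c)


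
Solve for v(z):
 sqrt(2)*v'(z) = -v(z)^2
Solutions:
 v(z) = 2/(C1 + sqrt(2)*z)


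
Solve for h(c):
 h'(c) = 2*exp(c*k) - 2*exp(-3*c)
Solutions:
 h(c) = C1 + 2*exp(-3*c)/3 + 2*exp(c*k)/k


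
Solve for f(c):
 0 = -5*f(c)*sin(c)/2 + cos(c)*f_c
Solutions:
 f(c) = C1/cos(c)^(5/2)


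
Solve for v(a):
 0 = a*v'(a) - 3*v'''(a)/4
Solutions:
 v(a) = C1 + Integral(C2*airyai(6^(2/3)*a/3) + C3*airybi(6^(2/3)*a/3), a)


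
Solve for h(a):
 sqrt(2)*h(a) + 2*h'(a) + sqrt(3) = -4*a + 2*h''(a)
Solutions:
 h(a) = C1*exp(a*(1 - sqrt(1 + 2*sqrt(2)))/2) + C2*exp(a*(1 + sqrt(1 + 2*sqrt(2)))/2) - 2*sqrt(2)*a - sqrt(6)/2 + 4


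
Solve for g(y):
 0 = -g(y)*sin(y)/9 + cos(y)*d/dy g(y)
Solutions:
 g(y) = C1/cos(y)^(1/9)


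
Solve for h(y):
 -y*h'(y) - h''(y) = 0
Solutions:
 h(y) = C1 + C2*erf(sqrt(2)*y/2)


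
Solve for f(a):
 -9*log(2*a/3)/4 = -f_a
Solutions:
 f(a) = C1 + 9*a*log(a)/4 - 9*a*log(3)/4 - 9*a/4 + 9*a*log(2)/4


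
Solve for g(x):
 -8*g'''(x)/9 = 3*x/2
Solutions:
 g(x) = C1 + C2*x + C3*x^2 - 9*x^4/128


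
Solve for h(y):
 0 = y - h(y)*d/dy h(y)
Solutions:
 h(y) = -sqrt(C1 + y^2)
 h(y) = sqrt(C1 + y^2)


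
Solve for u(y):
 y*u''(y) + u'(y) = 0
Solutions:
 u(y) = C1 + C2*log(y)


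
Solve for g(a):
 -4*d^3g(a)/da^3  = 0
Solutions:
 g(a) = C1 + C2*a + C3*a^2


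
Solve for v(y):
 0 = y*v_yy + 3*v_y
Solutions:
 v(y) = C1 + C2/y^2


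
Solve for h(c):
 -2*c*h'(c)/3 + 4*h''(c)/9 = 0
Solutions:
 h(c) = C1 + C2*erfi(sqrt(3)*c/2)


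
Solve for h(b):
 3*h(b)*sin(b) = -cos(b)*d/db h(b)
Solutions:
 h(b) = C1*cos(b)^3


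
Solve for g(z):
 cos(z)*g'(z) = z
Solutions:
 g(z) = C1 + Integral(z/cos(z), z)


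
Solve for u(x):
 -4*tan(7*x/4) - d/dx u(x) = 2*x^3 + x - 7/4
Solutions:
 u(x) = C1 - x^4/2 - x^2/2 + 7*x/4 + 16*log(cos(7*x/4))/7


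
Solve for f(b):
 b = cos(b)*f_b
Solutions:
 f(b) = C1 + Integral(b/cos(b), b)


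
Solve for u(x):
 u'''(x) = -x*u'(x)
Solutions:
 u(x) = C1 + Integral(C2*airyai(-x) + C3*airybi(-x), x)


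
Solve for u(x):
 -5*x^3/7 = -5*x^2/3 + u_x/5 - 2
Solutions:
 u(x) = C1 - 25*x^4/28 + 25*x^3/9 + 10*x


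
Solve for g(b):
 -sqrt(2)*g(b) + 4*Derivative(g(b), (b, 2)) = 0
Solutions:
 g(b) = C1*exp(-2^(1/4)*b/2) + C2*exp(2^(1/4)*b/2)


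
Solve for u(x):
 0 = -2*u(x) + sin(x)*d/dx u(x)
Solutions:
 u(x) = C1*(cos(x) - 1)/(cos(x) + 1)


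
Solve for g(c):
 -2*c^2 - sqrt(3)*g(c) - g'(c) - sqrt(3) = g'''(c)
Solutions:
 g(c) = C1*exp(2^(1/3)*sqrt(3)*c*(-2/(9 + sqrt(85))^(1/3) + 2^(1/3)*(9 + sqrt(85))^(1/3))/12)*sin(2^(1/3)*c*(2/(9 + sqrt(85))^(1/3) + 2^(1/3)*(9 + sqrt(85))^(1/3))/4) + C2*exp(2^(1/3)*sqrt(3)*c*(-2/(9 + sqrt(85))^(1/3) + 2^(1/3)*(9 + sqrt(85))^(1/3))/12)*cos(2^(1/3)*c*(2/(9 + sqrt(85))^(1/3) + 2^(1/3)*(9 + sqrt(85))^(1/3))/4) + C3*exp(-2^(1/3)*sqrt(3)*c*(-2/(9 + sqrt(85))^(1/3) + 2^(1/3)*(9 + sqrt(85))^(1/3))/6) - 2*sqrt(3)*c^2/3 + 4*c/3 - 1 - 4*sqrt(3)/9


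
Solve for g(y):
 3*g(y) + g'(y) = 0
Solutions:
 g(y) = C1*exp(-3*y)


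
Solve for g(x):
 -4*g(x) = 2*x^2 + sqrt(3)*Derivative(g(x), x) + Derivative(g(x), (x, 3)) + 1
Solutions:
 g(x) = C1*exp(x*(-3^(5/6)/(6 + sqrt(sqrt(3) + 36))^(1/3) + 3^(2/3)*(6 + sqrt(sqrt(3) + 36))^(1/3))/6)*sin(x*(3^(1/3)/(6 + sqrt(sqrt(3) + 36))^(1/3) + 3^(1/6)*(6 + sqrt(sqrt(3) + 36))^(1/3))/2) + C2*exp(x*(-3^(5/6)/(6 + sqrt(sqrt(3) + 36))^(1/3) + 3^(2/3)*(6 + sqrt(sqrt(3) + 36))^(1/3))/6)*cos(x*(3^(1/3)/(6 + sqrt(sqrt(3) + 36))^(1/3) + 3^(1/6)*(6 + sqrt(sqrt(3) + 36))^(1/3))/2) + C3*exp(-x*(-3^(5/6)/(6 + sqrt(sqrt(3) + 36))^(1/3) + 3^(2/3)*(6 + sqrt(sqrt(3) + 36))^(1/3))/3) - x^2/2 + sqrt(3)*x/4 - 7/16


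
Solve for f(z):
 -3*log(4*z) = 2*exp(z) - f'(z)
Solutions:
 f(z) = C1 + 3*z*log(z) + 3*z*(-1 + 2*log(2)) + 2*exp(z)


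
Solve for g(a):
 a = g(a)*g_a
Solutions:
 g(a) = -sqrt(C1 + a^2)
 g(a) = sqrt(C1 + a^2)


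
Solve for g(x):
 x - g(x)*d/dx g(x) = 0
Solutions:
 g(x) = -sqrt(C1 + x^2)
 g(x) = sqrt(C1 + x^2)


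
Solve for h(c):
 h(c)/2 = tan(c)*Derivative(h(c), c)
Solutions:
 h(c) = C1*sqrt(sin(c))


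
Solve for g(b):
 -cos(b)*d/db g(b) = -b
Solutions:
 g(b) = C1 + Integral(b/cos(b), b)


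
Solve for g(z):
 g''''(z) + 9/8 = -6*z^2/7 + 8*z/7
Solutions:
 g(z) = C1 + C2*z + C3*z^2 + C4*z^3 - z^6/420 + z^5/105 - 3*z^4/64


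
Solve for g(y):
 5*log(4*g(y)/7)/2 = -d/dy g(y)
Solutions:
 2*Integral(1/(log(_y) - log(7) + 2*log(2)), (_y, g(y)))/5 = C1 - y


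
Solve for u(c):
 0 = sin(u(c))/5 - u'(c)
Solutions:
 -c/5 + log(cos(u(c)) - 1)/2 - log(cos(u(c)) + 1)/2 = C1


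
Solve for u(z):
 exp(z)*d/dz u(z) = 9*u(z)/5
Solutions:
 u(z) = C1*exp(-9*exp(-z)/5)


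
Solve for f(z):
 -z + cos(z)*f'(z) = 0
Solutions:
 f(z) = C1 + Integral(z/cos(z), z)


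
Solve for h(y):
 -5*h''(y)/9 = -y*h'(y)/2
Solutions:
 h(y) = C1 + C2*erfi(3*sqrt(5)*y/10)


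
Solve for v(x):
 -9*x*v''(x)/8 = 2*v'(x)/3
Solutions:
 v(x) = C1 + C2*x^(11/27)


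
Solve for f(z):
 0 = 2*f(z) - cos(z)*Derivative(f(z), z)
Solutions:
 f(z) = C1*(sin(z) + 1)/(sin(z) - 1)


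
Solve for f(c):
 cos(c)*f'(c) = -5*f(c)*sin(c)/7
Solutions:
 f(c) = C1*cos(c)^(5/7)


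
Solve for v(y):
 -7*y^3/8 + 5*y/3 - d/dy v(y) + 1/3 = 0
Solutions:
 v(y) = C1 - 7*y^4/32 + 5*y^2/6 + y/3


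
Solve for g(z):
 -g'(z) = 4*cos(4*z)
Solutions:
 g(z) = C1 - sin(4*z)


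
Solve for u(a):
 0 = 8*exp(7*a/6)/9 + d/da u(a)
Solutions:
 u(a) = C1 - 16*exp(7*a/6)/21


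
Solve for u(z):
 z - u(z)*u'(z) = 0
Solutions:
 u(z) = -sqrt(C1 + z^2)
 u(z) = sqrt(C1 + z^2)


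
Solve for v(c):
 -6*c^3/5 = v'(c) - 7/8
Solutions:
 v(c) = C1 - 3*c^4/10 + 7*c/8


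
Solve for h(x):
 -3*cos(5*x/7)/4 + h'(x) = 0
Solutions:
 h(x) = C1 + 21*sin(5*x/7)/20


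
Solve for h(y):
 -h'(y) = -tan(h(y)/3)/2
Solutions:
 h(y) = -3*asin(C1*exp(y/6)) + 3*pi
 h(y) = 3*asin(C1*exp(y/6))


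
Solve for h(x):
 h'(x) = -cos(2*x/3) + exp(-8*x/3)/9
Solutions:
 h(x) = C1 - 3*sin(2*x/3)/2 - exp(-8*x/3)/24


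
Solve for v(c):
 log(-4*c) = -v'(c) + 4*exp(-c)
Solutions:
 v(c) = C1 - c*log(-c) + c*(1 - 2*log(2)) - 4*exp(-c)


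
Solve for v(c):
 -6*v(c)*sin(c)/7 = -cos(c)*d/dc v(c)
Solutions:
 v(c) = C1/cos(c)^(6/7)


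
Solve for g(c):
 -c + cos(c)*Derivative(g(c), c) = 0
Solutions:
 g(c) = C1 + Integral(c/cos(c), c)


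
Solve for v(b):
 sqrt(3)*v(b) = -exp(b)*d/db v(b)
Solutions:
 v(b) = C1*exp(sqrt(3)*exp(-b))


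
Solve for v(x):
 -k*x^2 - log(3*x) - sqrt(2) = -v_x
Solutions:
 v(x) = C1 + k*x^3/3 + x*log(x) - x + x*log(3) + sqrt(2)*x


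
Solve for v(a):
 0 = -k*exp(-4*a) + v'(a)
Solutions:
 v(a) = C1 - k*exp(-4*a)/4


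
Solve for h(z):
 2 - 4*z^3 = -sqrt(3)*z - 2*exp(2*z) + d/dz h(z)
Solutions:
 h(z) = C1 - z^4 + sqrt(3)*z^2/2 + 2*z + exp(2*z)


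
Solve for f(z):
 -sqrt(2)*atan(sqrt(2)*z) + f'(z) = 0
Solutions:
 f(z) = C1 + sqrt(2)*(z*atan(sqrt(2)*z) - sqrt(2)*log(2*z^2 + 1)/4)


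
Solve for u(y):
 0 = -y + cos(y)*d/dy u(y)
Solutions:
 u(y) = C1 + Integral(y/cos(y), y)


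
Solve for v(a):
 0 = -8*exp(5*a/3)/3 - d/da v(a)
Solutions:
 v(a) = C1 - 8*exp(5*a/3)/5


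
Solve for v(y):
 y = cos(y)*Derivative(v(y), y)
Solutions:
 v(y) = C1 + Integral(y/cos(y), y)


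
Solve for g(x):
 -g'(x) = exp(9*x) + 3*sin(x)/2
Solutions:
 g(x) = C1 - exp(9*x)/9 + 3*cos(x)/2


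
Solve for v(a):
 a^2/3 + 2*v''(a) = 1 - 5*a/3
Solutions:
 v(a) = C1 + C2*a - a^4/72 - 5*a^3/36 + a^2/4


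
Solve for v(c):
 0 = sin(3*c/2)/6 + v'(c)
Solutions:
 v(c) = C1 + cos(3*c/2)/9


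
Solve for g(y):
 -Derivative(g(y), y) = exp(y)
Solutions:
 g(y) = C1 - exp(y)


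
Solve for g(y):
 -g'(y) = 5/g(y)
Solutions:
 g(y) = -sqrt(C1 - 10*y)
 g(y) = sqrt(C1 - 10*y)


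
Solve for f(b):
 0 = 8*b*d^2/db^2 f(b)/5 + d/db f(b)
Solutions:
 f(b) = C1 + C2*b^(3/8)


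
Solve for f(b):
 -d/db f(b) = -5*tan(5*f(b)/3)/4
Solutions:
 f(b) = -3*asin(C1*exp(25*b/12))/5 + 3*pi/5
 f(b) = 3*asin(C1*exp(25*b/12))/5


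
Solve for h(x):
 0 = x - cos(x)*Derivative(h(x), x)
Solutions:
 h(x) = C1 + Integral(x/cos(x), x)


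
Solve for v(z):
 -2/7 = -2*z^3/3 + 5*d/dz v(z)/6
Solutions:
 v(z) = C1 + z^4/5 - 12*z/35


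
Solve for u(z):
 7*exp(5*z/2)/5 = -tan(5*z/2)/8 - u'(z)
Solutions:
 u(z) = C1 - 14*exp(5*z/2)/25 + log(cos(5*z/2))/20


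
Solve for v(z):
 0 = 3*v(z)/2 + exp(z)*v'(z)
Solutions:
 v(z) = C1*exp(3*exp(-z)/2)


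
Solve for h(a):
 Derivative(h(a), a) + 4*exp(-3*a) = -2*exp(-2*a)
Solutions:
 h(a) = C1 + exp(-2*a) + 4*exp(-3*a)/3


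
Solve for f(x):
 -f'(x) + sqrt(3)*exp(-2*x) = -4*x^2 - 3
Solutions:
 f(x) = C1 + 4*x^3/3 + 3*x - sqrt(3)*exp(-2*x)/2


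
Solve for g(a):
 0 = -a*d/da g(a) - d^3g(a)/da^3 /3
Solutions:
 g(a) = C1 + Integral(C2*airyai(-3^(1/3)*a) + C3*airybi(-3^(1/3)*a), a)


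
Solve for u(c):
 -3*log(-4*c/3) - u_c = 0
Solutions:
 u(c) = C1 - 3*c*log(-c) + 3*c*(-2*log(2) + 1 + log(3))


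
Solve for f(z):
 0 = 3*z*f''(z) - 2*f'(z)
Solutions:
 f(z) = C1 + C2*z^(5/3)


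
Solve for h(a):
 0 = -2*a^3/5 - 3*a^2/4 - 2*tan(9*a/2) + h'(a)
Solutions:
 h(a) = C1 + a^4/10 + a^3/4 - 4*log(cos(9*a/2))/9


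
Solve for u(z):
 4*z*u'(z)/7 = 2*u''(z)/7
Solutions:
 u(z) = C1 + C2*erfi(z)


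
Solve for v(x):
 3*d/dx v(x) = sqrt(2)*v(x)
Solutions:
 v(x) = C1*exp(sqrt(2)*x/3)


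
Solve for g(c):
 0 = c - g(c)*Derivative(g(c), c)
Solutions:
 g(c) = -sqrt(C1 + c^2)
 g(c) = sqrt(C1 + c^2)


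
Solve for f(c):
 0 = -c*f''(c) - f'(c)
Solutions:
 f(c) = C1 + C2*log(c)


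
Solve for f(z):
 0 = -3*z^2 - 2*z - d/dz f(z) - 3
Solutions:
 f(z) = C1 - z^3 - z^2 - 3*z


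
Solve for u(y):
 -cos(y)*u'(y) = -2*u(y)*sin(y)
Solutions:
 u(y) = C1/cos(y)^2


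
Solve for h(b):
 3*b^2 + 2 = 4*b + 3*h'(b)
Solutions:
 h(b) = C1 + b^3/3 - 2*b^2/3 + 2*b/3


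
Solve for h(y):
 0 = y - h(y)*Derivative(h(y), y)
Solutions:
 h(y) = -sqrt(C1 + y^2)
 h(y) = sqrt(C1 + y^2)


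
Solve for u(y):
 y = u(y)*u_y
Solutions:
 u(y) = -sqrt(C1 + y^2)
 u(y) = sqrt(C1 + y^2)


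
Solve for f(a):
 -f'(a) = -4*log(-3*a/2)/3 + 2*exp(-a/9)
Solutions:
 f(a) = C1 + 4*a*log(-a)/3 + 4*a*(-1 - log(2) + log(3))/3 + 18*exp(-a/9)


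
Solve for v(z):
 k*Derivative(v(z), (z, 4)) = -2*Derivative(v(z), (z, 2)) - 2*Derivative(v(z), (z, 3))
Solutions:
 v(z) = C1 + C2*z + C3*exp(z*(sqrt(1 - 2*k) - 1)/k) + C4*exp(-z*(sqrt(1 - 2*k) + 1)/k)


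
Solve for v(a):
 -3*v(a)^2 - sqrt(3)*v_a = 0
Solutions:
 v(a) = 1/(C1 + sqrt(3)*a)


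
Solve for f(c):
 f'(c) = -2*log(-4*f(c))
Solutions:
 Integral(1/(log(-_y) + 2*log(2)), (_y, f(c)))/2 = C1 - c


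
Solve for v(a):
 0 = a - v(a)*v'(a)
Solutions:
 v(a) = -sqrt(C1 + a^2)
 v(a) = sqrt(C1 + a^2)


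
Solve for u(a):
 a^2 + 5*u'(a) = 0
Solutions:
 u(a) = C1 - a^3/15


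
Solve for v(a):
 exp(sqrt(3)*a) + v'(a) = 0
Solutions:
 v(a) = C1 - sqrt(3)*exp(sqrt(3)*a)/3


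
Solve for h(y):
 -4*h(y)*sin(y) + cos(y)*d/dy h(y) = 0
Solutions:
 h(y) = C1/cos(y)^4


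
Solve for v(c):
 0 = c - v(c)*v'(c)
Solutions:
 v(c) = -sqrt(C1 + c^2)
 v(c) = sqrt(C1 + c^2)


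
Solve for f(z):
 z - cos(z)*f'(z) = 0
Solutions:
 f(z) = C1 + Integral(z/cos(z), z)


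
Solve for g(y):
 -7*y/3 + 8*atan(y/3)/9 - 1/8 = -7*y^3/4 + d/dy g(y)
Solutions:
 g(y) = C1 + 7*y^4/16 - 7*y^2/6 + 8*y*atan(y/3)/9 - y/8 - 4*log(y^2 + 9)/3


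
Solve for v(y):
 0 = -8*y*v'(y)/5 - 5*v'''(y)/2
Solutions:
 v(y) = C1 + Integral(C2*airyai(-2*10^(1/3)*y/5) + C3*airybi(-2*10^(1/3)*y/5), y)


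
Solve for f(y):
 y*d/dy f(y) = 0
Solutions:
 f(y) = C1


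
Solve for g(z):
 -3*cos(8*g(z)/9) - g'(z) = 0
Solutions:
 3*z - 9*log(sin(8*g(z)/9) - 1)/16 + 9*log(sin(8*g(z)/9) + 1)/16 = C1


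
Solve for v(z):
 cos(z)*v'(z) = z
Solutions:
 v(z) = C1 + Integral(z/cos(z), z)


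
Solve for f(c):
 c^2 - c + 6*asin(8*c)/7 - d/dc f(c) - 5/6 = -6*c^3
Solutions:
 f(c) = C1 + 3*c^4/2 + c^3/3 - c^2/2 + 6*c*asin(8*c)/7 - 5*c/6 + 3*sqrt(1 - 64*c^2)/28


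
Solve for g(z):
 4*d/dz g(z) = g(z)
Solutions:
 g(z) = C1*exp(z/4)


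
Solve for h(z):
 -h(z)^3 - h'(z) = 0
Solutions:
 h(z) = -sqrt(2)*sqrt(-1/(C1 - z))/2
 h(z) = sqrt(2)*sqrt(-1/(C1 - z))/2


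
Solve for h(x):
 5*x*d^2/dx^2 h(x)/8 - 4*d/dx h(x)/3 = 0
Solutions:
 h(x) = C1 + C2*x^(47/15)


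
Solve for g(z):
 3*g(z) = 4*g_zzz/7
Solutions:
 g(z) = C3*exp(42^(1/3)*z/2) + (C1*sin(14^(1/3)*3^(5/6)*z/4) + C2*cos(14^(1/3)*3^(5/6)*z/4))*exp(-42^(1/3)*z/4)


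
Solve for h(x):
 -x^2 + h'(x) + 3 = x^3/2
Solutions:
 h(x) = C1 + x^4/8 + x^3/3 - 3*x


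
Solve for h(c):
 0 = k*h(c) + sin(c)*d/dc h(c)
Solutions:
 h(c) = C1*exp(k*(-log(cos(c) - 1) + log(cos(c) + 1))/2)


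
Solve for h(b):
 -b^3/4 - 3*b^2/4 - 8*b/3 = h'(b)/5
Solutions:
 h(b) = C1 - 5*b^4/16 - 5*b^3/4 - 20*b^2/3


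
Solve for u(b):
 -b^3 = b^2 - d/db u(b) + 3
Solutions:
 u(b) = C1 + b^4/4 + b^3/3 + 3*b


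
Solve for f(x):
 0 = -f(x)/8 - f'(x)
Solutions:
 f(x) = C1*exp(-x/8)


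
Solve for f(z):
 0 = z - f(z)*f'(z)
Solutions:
 f(z) = -sqrt(C1 + z^2)
 f(z) = sqrt(C1 + z^2)


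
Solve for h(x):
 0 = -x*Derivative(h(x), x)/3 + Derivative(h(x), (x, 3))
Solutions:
 h(x) = C1 + Integral(C2*airyai(3^(2/3)*x/3) + C3*airybi(3^(2/3)*x/3), x)


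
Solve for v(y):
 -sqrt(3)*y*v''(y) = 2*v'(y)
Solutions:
 v(y) = C1 + C2*y^(1 - 2*sqrt(3)/3)


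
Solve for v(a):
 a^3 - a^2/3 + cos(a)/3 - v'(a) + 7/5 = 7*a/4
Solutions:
 v(a) = C1 + a^4/4 - a^3/9 - 7*a^2/8 + 7*a/5 + sin(a)/3


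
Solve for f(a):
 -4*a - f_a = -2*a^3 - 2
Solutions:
 f(a) = C1 + a^4/2 - 2*a^2 + 2*a


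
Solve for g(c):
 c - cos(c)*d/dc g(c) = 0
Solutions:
 g(c) = C1 + Integral(c/cos(c), c)


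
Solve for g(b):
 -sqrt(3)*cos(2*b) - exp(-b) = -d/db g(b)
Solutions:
 g(b) = C1 + sqrt(3)*sin(2*b)/2 - exp(-b)


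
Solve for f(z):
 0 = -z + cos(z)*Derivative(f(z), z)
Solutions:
 f(z) = C1 + Integral(z/cos(z), z)


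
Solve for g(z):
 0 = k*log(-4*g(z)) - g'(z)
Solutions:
 Integral(1/(log(-_y) + 2*log(2)), (_y, g(z))) = C1 + k*z


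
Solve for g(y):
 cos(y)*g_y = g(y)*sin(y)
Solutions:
 g(y) = C1/cos(y)


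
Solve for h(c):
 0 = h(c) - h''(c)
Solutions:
 h(c) = C1*exp(-c) + C2*exp(c)


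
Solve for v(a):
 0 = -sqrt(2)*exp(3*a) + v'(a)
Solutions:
 v(a) = C1 + sqrt(2)*exp(3*a)/3


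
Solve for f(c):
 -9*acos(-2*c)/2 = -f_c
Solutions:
 f(c) = C1 + 9*c*acos(-2*c)/2 + 9*sqrt(1 - 4*c^2)/4


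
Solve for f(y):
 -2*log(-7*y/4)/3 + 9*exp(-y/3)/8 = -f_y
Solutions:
 f(y) = C1 + 2*y*log(-y)/3 + 2*y*(-2*log(2) - 1 + log(7))/3 + 27*exp(-y/3)/8


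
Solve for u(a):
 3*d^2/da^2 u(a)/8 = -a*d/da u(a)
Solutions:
 u(a) = C1 + C2*erf(2*sqrt(3)*a/3)


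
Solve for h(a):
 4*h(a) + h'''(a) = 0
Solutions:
 h(a) = C3*exp(-2^(2/3)*a) + (C1*sin(2^(2/3)*sqrt(3)*a/2) + C2*cos(2^(2/3)*sqrt(3)*a/2))*exp(2^(2/3)*a/2)


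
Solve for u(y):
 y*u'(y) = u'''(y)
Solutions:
 u(y) = C1 + Integral(C2*airyai(y) + C3*airybi(y), y)


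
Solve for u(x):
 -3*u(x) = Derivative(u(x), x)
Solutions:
 u(x) = C1*exp(-3*x)


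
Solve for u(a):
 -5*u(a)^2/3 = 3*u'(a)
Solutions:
 u(a) = 9/(C1 + 5*a)


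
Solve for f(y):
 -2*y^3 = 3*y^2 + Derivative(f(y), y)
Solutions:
 f(y) = C1 - y^4/2 - y^3


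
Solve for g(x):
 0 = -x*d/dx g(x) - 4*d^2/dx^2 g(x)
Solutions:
 g(x) = C1 + C2*erf(sqrt(2)*x/4)


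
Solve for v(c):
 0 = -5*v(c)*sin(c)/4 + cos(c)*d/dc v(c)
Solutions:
 v(c) = C1/cos(c)^(5/4)


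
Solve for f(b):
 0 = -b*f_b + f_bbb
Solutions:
 f(b) = C1 + Integral(C2*airyai(b) + C3*airybi(b), b)


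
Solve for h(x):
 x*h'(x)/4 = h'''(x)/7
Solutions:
 h(x) = C1 + Integral(C2*airyai(14^(1/3)*x/2) + C3*airybi(14^(1/3)*x/2), x)


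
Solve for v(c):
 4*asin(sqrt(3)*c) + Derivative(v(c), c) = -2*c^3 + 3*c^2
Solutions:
 v(c) = C1 - c^4/2 + c^3 - 4*c*asin(sqrt(3)*c) - 4*sqrt(3)*sqrt(1 - 3*c^2)/3


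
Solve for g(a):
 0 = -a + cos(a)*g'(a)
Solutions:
 g(a) = C1 + Integral(a/cos(a), a)


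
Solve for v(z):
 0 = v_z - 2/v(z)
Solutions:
 v(z) = -sqrt(C1 + 4*z)
 v(z) = sqrt(C1 + 4*z)


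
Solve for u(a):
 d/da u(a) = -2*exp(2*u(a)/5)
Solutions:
 u(a) = 5*log(-sqrt(-1/(C1 - 2*a))) - 5*log(2) + 5*log(10)/2
 u(a) = 5*log(-1/(C1 - 2*a))/2 - 5*log(2) + 5*log(10)/2


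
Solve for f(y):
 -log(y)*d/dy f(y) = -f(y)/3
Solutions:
 f(y) = C1*exp(li(y)/3)


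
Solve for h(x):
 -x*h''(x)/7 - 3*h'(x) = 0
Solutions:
 h(x) = C1 + C2/x^20


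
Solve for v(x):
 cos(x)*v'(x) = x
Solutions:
 v(x) = C1 + Integral(x/cos(x), x)


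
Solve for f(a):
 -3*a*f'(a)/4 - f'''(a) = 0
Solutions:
 f(a) = C1 + Integral(C2*airyai(-6^(1/3)*a/2) + C3*airybi(-6^(1/3)*a/2), a)


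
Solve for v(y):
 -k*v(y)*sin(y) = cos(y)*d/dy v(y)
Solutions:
 v(y) = C1*exp(k*log(cos(y)))


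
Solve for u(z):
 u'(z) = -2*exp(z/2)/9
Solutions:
 u(z) = C1 - 4*exp(z/2)/9


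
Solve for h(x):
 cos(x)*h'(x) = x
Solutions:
 h(x) = C1 + Integral(x/cos(x), x)


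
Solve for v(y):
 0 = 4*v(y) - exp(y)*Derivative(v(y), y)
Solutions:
 v(y) = C1*exp(-4*exp(-y))


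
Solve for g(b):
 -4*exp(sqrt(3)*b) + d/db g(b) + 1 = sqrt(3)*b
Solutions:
 g(b) = C1 + sqrt(3)*b^2/2 - b + 4*sqrt(3)*exp(sqrt(3)*b)/3


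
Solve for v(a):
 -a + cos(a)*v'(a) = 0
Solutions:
 v(a) = C1 + Integral(a/cos(a), a)


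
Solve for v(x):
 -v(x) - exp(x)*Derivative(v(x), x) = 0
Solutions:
 v(x) = C1*exp(exp(-x))


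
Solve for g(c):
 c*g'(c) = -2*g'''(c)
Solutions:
 g(c) = C1 + Integral(C2*airyai(-2^(2/3)*c/2) + C3*airybi(-2^(2/3)*c/2), c)


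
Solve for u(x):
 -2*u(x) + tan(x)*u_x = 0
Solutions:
 u(x) = C1*sin(x)^2


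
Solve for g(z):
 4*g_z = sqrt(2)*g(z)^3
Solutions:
 g(z) = -sqrt(2)*sqrt(-1/(C1 + sqrt(2)*z))
 g(z) = sqrt(2)*sqrt(-1/(C1 + sqrt(2)*z))


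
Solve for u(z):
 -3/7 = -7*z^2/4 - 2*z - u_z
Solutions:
 u(z) = C1 - 7*z^3/12 - z^2 + 3*z/7


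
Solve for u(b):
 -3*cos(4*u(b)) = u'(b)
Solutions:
 u(b) = -asin((C1 + exp(24*b))/(C1 - exp(24*b)))/4 + pi/4
 u(b) = asin((C1 + exp(24*b))/(C1 - exp(24*b)))/4


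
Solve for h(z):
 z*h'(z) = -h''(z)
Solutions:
 h(z) = C1 + C2*erf(sqrt(2)*z/2)


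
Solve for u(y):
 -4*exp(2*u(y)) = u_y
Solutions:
 u(y) = log(-sqrt(-1/(C1 - 4*y))) - log(2)/2
 u(y) = log(-1/(C1 - 4*y))/2 - log(2)/2


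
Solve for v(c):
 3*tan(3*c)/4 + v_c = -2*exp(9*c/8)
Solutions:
 v(c) = C1 - 16*exp(9*c/8)/9 + log(cos(3*c))/4


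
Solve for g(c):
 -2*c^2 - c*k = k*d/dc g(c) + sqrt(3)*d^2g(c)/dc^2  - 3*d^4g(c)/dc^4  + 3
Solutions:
 g(c) = C1 + C2*exp(-2^(1/3)*c*(2^(1/3)*(-9*k + sqrt(3)*sqrt(27*k^2 - 4*sqrt(3)))^(1/3) + 2*sqrt(3)/(-9*k + sqrt(3)*sqrt(27*k^2 - 4*sqrt(3)))^(1/3))/6) + C3*exp(2^(1/3)*c*(2^(1/3)*(-9*k + sqrt(3)*sqrt(27*k^2 - 4*sqrt(3)))^(1/3) - 2^(1/3)*sqrt(3)*I*(-9*k + sqrt(3)*sqrt(27*k^2 - 4*sqrt(3)))^(1/3) - 8*sqrt(3)/((-1 + sqrt(3)*I)*(-9*k + sqrt(3)*sqrt(27*k^2 - 4*sqrt(3)))^(1/3)))/12) + C4*exp(2^(1/3)*c*(2^(1/3)*(-9*k + sqrt(3)*sqrt(27*k^2 - 4*sqrt(3)))^(1/3) + 2^(1/3)*sqrt(3)*I*(-9*k + sqrt(3)*sqrt(27*k^2 - 4*sqrt(3)))^(1/3) + 8*sqrt(3)/((1 + sqrt(3)*I)*(-9*k + sqrt(3)*sqrt(27*k^2 - 4*sqrt(3)))^(1/3)))/12) - 2*c^3/(3*k) - c^2/2 + 2*sqrt(3)*c^2/k^2 - 3*c/k + sqrt(3)*c/k - 12*c/k^3


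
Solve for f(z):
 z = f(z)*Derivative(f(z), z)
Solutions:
 f(z) = -sqrt(C1 + z^2)
 f(z) = sqrt(C1 + z^2)


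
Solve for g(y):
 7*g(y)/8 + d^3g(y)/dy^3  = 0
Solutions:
 g(y) = C3*exp(-7^(1/3)*y/2) + (C1*sin(sqrt(3)*7^(1/3)*y/4) + C2*cos(sqrt(3)*7^(1/3)*y/4))*exp(7^(1/3)*y/4)


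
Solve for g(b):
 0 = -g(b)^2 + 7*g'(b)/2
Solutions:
 g(b) = -7/(C1 + 2*b)


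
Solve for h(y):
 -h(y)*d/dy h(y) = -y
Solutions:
 h(y) = -sqrt(C1 + y^2)
 h(y) = sqrt(C1 + y^2)


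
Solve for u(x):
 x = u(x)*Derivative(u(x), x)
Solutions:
 u(x) = -sqrt(C1 + x^2)
 u(x) = sqrt(C1 + x^2)


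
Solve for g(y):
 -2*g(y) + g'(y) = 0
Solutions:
 g(y) = C1*exp(2*y)


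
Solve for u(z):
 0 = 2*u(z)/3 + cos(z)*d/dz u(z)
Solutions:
 u(z) = C1*(sin(z) - 1)^(1/3)/(sin(z) + 1)^(1/3)


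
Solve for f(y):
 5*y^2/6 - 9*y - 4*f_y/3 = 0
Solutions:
 f(y) = C1 + 5*y^3/24 - 27*y^2/8


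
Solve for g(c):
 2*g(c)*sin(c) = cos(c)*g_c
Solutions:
 g(c) = C1/cos(c)^2


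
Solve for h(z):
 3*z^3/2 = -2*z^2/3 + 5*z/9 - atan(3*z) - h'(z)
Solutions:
 h(z) = C1 - 3*z^4/8 - 2*z^3/9 + 5*z^2/18 - z*atan(3*z) + log(9*z^2 + 1)/6


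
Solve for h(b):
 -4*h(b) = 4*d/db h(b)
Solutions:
 h(b) = C1*exp(-b)


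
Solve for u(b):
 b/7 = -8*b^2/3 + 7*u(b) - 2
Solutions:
 u(b) = 8*b^2/21 + b/49 + 2/7


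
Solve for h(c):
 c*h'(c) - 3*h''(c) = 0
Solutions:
 h(c) = C1 + C2*erfi(sqrt(6)*c/6)


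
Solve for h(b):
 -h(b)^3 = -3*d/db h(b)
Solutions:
 h(b) = -sqrt(6)*sqrt(-1/(C1 + b))/2
 h(b) = sqrt(6)*sqrt(-1/(C1 + b))/2


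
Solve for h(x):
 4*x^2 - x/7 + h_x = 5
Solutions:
 h(x) = C1 - 4*x^3/3 + x^2/14 + 5*x


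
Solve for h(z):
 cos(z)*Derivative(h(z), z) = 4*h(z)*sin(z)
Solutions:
 h(z) = C1/cos(z)^4


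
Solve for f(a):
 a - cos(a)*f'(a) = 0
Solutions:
 f(a) = C1 + Integral(a/cos(a), a)


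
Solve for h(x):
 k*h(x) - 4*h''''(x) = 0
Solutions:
 h(x) = C1*exp(-sqrt(2)*k^(1/4)*x/2) + C2*exp(sqrt(2)*k^(1/4)*x/2) + C3*exp(-sqrt(2)*I*k^(1/4)*x/2) + C4*exp(sqrt(2)*I*k^(1/4)*x/2)


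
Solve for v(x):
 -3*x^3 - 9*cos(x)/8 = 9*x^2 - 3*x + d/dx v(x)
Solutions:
 v(x) = C1 - 3*x^4/4 - 3*x^3 + 3*x^2/2 - 9*sin(x)/8


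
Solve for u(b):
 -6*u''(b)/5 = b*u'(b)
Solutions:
 u(b) = C1 + C2*erf(sqrt(15)*b/6)


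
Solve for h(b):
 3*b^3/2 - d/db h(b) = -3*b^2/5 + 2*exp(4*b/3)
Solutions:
 h(b) = C1 + 3*b^4/8 + b^3/5 - 3*exp(4*b/3)/2


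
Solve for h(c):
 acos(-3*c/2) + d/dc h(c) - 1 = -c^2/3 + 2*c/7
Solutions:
 h(c) = C1 - c^3/9 + c^2/7 - c*acos(-3*c/2) + c - sqrt(4 - 9*c^2)/3


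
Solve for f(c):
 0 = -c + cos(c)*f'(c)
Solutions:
 f(c) = C1 + Integral(c/cos(c), c)


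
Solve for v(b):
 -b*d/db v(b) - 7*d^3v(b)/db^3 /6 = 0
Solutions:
 v(b) = C1 + Integral(C2*airyai(-6^(1/3)*7^(2/3)*b/7) + C3*airybi(-6^(1/3)*7^(2/3)*b/7), b)


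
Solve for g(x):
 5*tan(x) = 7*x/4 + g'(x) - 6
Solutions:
 g(x) = C1 - 7*x^2/8 + 6*x - 5*log(cos(x))


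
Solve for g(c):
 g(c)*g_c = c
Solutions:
 g(c) = -sqrt(C1 + c^2)
 g(c) = sqrt(C1 + c^2)


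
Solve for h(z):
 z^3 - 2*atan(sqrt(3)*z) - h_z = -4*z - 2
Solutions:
 h(z) = C1 + z^4/4 + 2*z^2 - 2*z*atan(sqrt(3)*z) + 2*z + sqrt(3)*log(3*z^2 + 1)/3


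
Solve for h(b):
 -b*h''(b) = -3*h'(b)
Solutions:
 h(b) = C1 + C2*b^4


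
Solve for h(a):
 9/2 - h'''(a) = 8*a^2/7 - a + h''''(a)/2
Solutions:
 h(a) = C1 + C2*a + C3*a^2 + C4*exp(-2*a) - 2*a^5/105 + 5*a^4/56 + 4*a^3/7


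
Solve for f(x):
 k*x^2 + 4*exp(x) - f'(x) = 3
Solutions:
 f(x) = C1 + k*x^3/3 - 3*x + 4*exp(x)


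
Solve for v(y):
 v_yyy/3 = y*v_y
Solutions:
 v(y) = C1 + Integral(C2*airyai(3^(1/3)*y) + C3*airybi(3^(1/3)*y), y)


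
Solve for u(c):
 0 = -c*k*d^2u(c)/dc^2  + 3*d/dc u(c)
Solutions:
 u(c) = C1 + c^(((re(k) + 3)*re(k) + im(k)^2)/(re(k)^2 + im(k)^2))*(C2*sin(3*log(c)*Abs(im(k))/(re(k)^2 + im(k)^2)) + C3*cos(3*log(c)*im(k)/(re(k)^2 + im(k)^2)))


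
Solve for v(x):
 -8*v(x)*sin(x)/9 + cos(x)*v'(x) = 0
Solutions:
 v(x) = C1/cos(x)^(8/9)


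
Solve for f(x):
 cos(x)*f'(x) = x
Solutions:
 f(x) = C1 + Integral(x/cos(x), x)


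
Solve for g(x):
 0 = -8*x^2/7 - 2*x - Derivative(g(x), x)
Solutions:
 g(x) = C1 - 8*x^3/21 - x^2


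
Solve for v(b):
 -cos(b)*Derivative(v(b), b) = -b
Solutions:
 v(b) = C1 + Integral(b/cos(b), b)


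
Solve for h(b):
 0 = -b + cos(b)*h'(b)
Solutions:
 h(b) = C1 + Integral(b/cos(b), b)


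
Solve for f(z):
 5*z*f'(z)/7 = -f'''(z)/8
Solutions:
 f(z) = C1 + Integral(C2*airyai(-2*5^(1/3)*7^(2/3)*z/7) + C3*airybi(-2*5^(1/3)*7^(2/3)*z/7), z)


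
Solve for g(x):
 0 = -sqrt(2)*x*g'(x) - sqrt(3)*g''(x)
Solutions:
 g(x) = C1 + C2*erf(6^(3/4)*x/6)


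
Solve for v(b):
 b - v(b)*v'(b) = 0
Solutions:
 v(b) = -sqrt(C1 + b^2)
 v(b) = sqrt(C1 + b^2)


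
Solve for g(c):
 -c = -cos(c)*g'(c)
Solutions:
 g(c) = C1 + Integral(c/cos(c), c)


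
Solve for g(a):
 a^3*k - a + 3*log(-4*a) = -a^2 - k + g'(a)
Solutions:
 g(a) = C1 + a^4*k/4 + a^3/3 - a^2/2 + a*(k - 3 + 6*log(2)) + 3*a*log(-a)


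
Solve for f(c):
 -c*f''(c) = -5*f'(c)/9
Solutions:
 f(c) = C1 + C2*c^(14/9)


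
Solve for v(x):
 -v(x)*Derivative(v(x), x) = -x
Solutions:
 v(x) = -sqrt(C1 + x^2)
 v(x) = sqrt(C1 + x^2)


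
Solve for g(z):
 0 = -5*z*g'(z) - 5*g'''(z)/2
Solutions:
 g(z) = C1 + Integral(C2*airyai(-2^(1/3)*z) + C3*airybi(-2^(1/3)*z), z)


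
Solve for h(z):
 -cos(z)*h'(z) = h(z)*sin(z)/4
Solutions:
 h(z) = C1*cos(z)^(1/4)


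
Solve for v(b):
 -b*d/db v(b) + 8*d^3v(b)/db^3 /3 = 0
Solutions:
 v(b) = C1 + Integral(C2*airyai(3^(1/3)*b/2) + C3*airybi(3^(1/3)*b/2), b)


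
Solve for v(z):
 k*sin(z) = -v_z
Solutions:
 v(z) = C1 + k*cos(z)


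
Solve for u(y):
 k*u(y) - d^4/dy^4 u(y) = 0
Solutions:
 u(y) = C1*exp(-k^(1/4)*y) + C2*exp(k^(1/4)*y) + C3*exp(-I*k^(1/4)*y) + C4*exp(I*k^(1/4)*y)


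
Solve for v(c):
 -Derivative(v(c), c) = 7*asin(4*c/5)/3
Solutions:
 v(c) = C1 - 7*c*asin(4*c/5)/3 - 7*sqrt(25 - 16*c^2)/12


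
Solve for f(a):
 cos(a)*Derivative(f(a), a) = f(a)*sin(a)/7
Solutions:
 f(a) = C1/cos(a)^(1/7)


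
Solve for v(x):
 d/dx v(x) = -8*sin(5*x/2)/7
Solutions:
 v(x) = C1 + 16*cos(5*x/2)/35


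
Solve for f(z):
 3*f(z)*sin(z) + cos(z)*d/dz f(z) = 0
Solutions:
 f(z) = C1*cos(z)^3


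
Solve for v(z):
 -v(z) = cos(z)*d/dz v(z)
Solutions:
 v(z) = C1*sqrt(sin(z) - 1)/sqrt(sin(z) + 1)
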